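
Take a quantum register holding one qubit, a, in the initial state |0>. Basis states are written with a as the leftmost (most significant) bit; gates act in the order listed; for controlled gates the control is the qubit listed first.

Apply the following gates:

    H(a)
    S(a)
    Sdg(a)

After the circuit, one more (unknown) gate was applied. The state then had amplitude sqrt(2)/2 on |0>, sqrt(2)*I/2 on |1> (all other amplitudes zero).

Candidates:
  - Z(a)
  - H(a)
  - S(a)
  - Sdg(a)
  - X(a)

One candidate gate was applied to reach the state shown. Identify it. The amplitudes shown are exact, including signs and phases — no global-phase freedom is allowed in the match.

The applied gate was S(a).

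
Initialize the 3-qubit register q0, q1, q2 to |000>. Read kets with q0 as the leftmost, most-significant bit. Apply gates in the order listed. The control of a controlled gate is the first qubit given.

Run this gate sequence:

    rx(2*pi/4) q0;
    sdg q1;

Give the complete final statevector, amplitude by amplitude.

The resulting statevector has amplitude sqrt(2)/2 on |000>, -sqrt(2)*I/2 on |100>, and 0 on every other basis state.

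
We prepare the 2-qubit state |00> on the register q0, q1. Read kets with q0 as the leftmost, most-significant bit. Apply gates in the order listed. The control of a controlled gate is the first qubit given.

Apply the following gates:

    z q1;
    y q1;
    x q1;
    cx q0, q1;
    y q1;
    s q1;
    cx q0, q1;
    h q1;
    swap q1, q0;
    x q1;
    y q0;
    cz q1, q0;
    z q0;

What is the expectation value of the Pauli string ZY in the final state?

The observable ZY averages to 0.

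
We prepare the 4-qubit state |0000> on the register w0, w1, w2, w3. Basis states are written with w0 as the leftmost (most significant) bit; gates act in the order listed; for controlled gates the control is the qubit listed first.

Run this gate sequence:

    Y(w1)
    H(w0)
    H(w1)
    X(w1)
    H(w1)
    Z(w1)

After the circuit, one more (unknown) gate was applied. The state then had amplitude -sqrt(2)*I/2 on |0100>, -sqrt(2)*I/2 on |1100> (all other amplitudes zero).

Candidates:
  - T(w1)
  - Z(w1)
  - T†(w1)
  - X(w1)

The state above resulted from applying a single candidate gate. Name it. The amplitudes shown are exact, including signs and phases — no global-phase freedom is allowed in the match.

The applied gate was Z(w1). Key observation: the block from step 3 through step 6 cancels to the identity and can be dropped.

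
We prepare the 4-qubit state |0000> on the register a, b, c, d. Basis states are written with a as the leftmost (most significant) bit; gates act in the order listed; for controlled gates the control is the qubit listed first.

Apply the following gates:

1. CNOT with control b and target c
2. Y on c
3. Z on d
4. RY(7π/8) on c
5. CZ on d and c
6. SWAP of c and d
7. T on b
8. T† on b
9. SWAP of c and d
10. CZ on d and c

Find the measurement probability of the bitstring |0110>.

A full measurement returns |0110> with probability 0. Key observation: gates 5-10 undo each other exactly, leaving only the rest of the circuit to track.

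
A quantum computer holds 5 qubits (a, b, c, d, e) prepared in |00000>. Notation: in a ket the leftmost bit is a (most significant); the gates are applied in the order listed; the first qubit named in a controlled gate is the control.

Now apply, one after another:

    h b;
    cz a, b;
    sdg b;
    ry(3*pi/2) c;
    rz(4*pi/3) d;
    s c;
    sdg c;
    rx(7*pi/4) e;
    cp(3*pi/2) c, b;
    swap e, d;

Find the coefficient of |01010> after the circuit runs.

The amplitude on |01010> is -sqrt(2 - sqrt(2))*exp(I*pi/3)/4. Key observation: steps 6-7 multiply out to the identity, so the circuit reduces to the remaining gates.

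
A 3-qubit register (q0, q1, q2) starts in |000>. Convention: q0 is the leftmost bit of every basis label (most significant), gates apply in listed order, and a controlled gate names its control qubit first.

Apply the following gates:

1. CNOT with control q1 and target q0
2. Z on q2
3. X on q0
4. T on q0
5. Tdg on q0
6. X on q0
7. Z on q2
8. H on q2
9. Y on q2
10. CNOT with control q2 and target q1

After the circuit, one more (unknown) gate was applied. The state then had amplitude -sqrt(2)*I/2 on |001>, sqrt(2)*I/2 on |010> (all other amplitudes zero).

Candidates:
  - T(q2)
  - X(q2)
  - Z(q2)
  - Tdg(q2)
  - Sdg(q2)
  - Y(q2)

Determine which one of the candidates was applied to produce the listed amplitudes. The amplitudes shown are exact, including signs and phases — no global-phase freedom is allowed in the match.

The applied gate was X(q2). Key observation: gates 2-7 undo each other exactly, leaving only the rest of the circuit to track.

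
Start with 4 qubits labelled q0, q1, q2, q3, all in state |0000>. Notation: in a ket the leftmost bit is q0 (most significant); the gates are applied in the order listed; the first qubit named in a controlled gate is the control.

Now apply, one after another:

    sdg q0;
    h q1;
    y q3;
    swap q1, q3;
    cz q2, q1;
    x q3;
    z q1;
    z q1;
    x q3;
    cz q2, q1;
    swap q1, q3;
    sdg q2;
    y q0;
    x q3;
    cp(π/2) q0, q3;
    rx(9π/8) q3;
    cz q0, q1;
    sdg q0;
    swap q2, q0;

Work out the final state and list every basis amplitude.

After the circuit, the state carries amplitude -sqrt(2)*I*sin(pi/16)/2 on |0010>, sqrt(2)*cos(pi/16)/2 on |0011>, sqrt(2)*I*sin(pi/16)/2 on |0110>, -sqrt(2)*cos(pi/16)/2 on |0111>, and 0 on every other basis state.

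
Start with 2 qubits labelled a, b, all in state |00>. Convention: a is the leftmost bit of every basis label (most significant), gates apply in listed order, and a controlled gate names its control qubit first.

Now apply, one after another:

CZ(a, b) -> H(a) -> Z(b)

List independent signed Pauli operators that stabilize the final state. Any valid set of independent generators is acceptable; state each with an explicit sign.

One valid set of independent stabilizer generators is +XI, +IZ (any independent generating set of the same group is equally correct).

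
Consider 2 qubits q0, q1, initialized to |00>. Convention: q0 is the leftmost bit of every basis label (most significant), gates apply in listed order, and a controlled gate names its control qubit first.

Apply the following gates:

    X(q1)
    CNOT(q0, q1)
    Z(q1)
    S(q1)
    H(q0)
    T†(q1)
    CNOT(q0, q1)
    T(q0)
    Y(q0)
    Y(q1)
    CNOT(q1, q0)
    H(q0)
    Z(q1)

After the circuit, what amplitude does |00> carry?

The amplitude on |00> is -exp(I*pi/4)/2.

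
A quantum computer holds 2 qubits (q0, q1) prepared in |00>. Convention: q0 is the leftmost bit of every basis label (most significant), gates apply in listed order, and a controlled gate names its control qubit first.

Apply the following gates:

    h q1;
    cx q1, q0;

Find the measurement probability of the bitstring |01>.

The probability of measuring |01> is 0.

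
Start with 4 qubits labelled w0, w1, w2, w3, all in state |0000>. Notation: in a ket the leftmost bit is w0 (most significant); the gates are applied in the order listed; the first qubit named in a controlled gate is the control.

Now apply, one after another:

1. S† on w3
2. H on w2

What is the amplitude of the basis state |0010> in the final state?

The amplitude on |0010> is sqrt(2)/2.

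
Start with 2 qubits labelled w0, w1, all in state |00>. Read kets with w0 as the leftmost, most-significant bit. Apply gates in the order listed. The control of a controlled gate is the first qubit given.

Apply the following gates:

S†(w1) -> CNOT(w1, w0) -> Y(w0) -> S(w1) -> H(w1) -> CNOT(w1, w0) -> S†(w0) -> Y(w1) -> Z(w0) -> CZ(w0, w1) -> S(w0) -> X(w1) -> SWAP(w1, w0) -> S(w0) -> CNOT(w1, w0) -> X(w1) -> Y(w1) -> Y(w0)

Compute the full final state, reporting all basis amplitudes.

After the circuit, the state carries amplitude -sqrt(2)*I/2 on |00>, -sqrt(2)/2 on |01>, 0 on |10>, 0 on |11>.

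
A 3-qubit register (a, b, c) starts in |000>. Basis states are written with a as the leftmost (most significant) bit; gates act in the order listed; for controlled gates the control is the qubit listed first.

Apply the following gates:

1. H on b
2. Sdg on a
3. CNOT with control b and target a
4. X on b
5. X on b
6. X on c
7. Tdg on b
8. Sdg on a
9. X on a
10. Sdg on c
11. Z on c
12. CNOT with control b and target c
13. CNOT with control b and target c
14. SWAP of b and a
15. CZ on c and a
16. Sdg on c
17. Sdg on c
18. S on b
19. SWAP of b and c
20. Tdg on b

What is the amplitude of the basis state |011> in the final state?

The amplitude on |011> is -sqrt(2)*exp(3*I*pi/4)/2. Key observation: gates 12-13 undo each other exactly, leaving only the rest of the circuit to track.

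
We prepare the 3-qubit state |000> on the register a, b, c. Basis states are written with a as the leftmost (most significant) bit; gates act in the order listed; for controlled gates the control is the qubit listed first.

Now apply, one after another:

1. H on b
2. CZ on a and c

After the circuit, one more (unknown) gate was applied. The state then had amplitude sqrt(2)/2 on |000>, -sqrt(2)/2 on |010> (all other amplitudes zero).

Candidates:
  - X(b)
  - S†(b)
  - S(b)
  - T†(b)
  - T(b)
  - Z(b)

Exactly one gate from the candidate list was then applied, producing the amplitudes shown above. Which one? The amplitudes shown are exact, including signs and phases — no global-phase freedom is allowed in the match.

The applied gate was Z(b).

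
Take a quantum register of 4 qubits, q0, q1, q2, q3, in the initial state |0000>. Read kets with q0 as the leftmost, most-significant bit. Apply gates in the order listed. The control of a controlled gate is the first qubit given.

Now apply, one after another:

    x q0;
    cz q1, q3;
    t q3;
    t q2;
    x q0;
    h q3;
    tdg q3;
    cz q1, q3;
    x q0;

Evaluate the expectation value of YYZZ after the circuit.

In the final state, YYZZ has expectation 0.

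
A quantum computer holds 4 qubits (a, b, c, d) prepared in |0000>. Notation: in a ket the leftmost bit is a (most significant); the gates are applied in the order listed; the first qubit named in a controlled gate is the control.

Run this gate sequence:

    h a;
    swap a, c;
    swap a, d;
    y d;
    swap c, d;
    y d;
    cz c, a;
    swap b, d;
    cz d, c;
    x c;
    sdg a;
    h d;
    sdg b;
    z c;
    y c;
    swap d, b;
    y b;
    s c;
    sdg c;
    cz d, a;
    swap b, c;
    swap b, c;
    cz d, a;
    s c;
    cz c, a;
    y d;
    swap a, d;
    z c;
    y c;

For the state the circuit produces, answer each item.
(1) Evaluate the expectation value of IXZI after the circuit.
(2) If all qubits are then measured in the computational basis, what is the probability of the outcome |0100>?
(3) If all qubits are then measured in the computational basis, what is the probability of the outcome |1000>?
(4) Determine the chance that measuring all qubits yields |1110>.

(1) The expectation value of IXZI is -1. Key observation: the block from step 19 through step 24 cancels to the identity and can be dropped.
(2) A full measurement returns |0100> with probability 1/4.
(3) Outcome |1000> occurs with probability 1/4.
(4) Outcome |1110> occurs with probability 0.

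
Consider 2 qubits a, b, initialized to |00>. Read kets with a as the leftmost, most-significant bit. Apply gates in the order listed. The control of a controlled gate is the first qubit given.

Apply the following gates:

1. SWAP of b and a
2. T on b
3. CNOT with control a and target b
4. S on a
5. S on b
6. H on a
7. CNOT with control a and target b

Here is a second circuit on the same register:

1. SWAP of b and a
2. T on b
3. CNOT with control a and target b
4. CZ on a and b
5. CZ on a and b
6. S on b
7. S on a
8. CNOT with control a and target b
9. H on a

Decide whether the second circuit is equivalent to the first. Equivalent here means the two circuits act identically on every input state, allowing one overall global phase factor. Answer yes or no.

No: there is an input state on which the two circuits produce genuinely different outputs (not merely differing by a phase).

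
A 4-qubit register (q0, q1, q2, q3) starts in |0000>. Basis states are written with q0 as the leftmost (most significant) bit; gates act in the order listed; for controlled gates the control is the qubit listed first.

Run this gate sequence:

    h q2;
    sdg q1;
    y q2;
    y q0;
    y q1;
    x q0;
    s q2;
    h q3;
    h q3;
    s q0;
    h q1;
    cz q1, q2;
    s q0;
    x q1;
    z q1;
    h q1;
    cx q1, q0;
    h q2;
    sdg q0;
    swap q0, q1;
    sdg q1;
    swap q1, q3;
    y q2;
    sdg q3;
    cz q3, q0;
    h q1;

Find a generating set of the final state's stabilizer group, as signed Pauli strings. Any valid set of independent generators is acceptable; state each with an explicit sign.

The stabilizer group can be generated by -XIZX, +IXII, -IIXZ, +ZIIZ, among other valid generating sets.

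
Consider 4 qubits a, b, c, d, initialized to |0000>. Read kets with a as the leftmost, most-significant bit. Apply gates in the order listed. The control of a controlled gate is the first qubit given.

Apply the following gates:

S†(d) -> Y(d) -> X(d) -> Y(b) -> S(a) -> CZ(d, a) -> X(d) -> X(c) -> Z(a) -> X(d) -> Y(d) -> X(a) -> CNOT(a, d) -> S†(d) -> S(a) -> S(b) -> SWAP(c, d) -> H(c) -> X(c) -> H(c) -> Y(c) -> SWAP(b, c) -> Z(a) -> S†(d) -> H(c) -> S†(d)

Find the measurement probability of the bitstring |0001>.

A full measurement returns |0001> with probability 0.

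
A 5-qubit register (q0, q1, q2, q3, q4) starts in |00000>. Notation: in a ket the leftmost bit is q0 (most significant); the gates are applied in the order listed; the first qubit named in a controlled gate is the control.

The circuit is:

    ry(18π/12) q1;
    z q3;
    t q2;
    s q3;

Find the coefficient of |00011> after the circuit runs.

The final state's coefficient on |00011> equals 0.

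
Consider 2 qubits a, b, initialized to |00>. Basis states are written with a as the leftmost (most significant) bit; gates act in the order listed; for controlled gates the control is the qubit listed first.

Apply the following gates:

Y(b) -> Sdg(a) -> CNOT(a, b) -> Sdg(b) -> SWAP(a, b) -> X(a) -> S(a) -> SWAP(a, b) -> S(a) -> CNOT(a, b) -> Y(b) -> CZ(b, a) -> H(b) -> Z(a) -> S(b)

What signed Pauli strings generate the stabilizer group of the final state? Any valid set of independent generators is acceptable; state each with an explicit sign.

One valid set of independent stabilizer generators is -IY, +ZI (any independent generating set of the same group is equally correct).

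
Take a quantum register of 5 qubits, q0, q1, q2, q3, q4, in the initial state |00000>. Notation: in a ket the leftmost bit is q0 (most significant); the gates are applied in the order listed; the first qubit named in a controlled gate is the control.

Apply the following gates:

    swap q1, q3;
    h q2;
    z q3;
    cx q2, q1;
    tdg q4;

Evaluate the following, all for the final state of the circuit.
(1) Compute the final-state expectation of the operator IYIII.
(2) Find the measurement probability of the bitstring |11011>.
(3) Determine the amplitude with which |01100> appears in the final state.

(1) The observable IYIII averages to 0.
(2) A full measurement returns |11011> with probability 0.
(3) The final state's coefficient on |01100> equals sqrt(2)/2.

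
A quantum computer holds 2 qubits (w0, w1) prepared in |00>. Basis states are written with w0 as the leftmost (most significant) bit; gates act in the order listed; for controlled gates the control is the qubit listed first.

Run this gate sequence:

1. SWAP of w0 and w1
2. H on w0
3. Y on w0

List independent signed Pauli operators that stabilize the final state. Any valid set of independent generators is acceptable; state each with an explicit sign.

One valid set of independent stabilizer generators is -XI, +IZ (any independent generating set of the same group is equally correct).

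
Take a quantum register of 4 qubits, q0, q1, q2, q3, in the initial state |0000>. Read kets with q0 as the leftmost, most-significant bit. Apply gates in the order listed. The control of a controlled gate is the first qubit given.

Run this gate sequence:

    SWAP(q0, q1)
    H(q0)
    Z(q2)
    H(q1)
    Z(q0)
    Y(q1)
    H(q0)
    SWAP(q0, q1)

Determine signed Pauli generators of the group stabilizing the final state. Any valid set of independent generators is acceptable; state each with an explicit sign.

The final state is stabilized by the group generated by -XIII, -IZII, +IIZI, +IIIZ; other independent generating sets are equally valid.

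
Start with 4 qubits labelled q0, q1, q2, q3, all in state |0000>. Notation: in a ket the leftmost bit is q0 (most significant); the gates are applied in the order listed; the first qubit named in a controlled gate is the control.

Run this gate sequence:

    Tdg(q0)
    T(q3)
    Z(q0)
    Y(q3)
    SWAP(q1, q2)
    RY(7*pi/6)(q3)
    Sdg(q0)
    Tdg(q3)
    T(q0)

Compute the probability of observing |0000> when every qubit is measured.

Outcome |0000> occurs with probability sqrt(3)/4 + 1/2.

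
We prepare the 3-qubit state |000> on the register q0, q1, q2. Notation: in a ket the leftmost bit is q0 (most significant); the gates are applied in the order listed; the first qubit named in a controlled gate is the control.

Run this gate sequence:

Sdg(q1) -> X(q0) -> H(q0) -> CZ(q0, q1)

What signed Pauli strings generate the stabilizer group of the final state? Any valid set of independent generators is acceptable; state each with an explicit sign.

One valid set of independent stabilizer generators is -XII, +IZI, +IIZ (any independent generating set of the same group is equally correct).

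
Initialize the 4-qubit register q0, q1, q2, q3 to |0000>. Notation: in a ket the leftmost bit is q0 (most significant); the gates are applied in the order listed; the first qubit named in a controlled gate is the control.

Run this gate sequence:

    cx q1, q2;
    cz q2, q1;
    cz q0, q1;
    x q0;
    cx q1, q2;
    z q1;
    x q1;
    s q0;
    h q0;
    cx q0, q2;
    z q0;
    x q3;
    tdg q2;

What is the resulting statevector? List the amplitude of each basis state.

The resulting statevector has amplitude sqrt(2)*I/2 on |0101>, sqrt(2)*exp(I*pi/4)/2 on |1111>, and 0 on every other basis state.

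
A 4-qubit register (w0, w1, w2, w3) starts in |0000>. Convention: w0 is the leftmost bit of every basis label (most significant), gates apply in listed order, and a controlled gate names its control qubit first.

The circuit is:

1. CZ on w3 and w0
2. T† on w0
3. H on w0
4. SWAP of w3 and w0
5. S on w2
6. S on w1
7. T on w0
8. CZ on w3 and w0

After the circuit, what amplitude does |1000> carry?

The amplitude on |1000> is 0.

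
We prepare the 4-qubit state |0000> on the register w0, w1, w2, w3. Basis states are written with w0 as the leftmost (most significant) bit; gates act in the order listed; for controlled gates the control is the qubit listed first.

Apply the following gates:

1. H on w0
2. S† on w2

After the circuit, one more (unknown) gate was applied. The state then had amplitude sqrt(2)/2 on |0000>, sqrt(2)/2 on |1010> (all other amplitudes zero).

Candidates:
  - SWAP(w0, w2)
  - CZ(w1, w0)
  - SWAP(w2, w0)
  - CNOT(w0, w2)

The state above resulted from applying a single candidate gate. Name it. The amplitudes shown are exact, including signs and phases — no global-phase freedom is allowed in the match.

The applied gate was CNOT(w0, w2).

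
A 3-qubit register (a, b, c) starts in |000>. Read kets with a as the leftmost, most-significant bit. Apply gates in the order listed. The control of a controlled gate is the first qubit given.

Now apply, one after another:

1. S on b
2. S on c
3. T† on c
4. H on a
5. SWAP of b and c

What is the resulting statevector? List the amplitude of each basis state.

The final amplitudes are sqrt(2)/2 on |000>, sqrt(2)/2 on |100>, and 0 on every other basis state.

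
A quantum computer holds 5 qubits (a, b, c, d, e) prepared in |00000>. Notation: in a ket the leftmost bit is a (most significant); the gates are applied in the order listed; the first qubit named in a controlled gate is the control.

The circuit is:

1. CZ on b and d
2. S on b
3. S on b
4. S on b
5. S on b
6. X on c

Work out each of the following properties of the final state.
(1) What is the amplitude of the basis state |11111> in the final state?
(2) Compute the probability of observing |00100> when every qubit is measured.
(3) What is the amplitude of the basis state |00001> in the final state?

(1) The amplitude on |11111> is 0.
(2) A full measurement returns |00100> with probability 1.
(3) The amplitude on |00001> is 0.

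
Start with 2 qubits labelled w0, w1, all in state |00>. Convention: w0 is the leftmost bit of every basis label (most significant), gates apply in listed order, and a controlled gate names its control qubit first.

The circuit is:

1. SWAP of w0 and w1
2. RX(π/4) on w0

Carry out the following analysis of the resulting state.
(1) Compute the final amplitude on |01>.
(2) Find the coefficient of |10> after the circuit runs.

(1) The final state's coefficient on |01> equals 0.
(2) The amplitude on |10> is -I*sqrt(2 - sqrt(2))/2.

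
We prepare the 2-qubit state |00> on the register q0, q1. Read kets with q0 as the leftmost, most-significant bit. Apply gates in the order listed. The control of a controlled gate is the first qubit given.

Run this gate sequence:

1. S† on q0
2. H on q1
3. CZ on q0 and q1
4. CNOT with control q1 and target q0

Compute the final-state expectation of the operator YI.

In the final state, YI has expectation 0.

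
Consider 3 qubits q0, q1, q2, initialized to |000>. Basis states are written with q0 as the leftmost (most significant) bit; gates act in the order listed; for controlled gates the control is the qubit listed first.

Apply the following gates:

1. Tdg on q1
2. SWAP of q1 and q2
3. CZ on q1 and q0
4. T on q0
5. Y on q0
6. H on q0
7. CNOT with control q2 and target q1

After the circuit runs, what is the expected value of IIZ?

In the final state, IIZ has expectation 1.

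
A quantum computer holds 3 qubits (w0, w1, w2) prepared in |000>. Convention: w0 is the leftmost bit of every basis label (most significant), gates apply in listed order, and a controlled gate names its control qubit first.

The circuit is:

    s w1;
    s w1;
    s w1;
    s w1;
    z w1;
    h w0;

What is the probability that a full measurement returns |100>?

Outcome |100> occurs with probability 1/2.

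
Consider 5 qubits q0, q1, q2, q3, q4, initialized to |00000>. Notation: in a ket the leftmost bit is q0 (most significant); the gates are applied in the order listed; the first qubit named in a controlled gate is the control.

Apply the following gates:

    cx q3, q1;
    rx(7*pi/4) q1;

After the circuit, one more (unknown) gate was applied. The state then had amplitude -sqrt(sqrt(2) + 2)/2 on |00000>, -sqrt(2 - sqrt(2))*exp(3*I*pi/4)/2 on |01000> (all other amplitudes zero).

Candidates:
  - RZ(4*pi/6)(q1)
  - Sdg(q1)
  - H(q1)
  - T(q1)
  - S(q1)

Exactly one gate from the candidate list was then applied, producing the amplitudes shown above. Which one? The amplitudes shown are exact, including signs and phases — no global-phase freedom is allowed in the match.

The applied gate was T(q1).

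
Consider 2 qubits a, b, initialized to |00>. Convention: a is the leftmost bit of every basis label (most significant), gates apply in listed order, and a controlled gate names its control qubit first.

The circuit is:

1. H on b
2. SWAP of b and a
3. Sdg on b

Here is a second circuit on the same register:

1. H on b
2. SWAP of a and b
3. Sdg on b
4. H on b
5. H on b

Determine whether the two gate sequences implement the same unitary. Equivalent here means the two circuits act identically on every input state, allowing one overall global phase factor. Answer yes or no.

Yes: on every input state the two circuits agree up to one overall phase factor.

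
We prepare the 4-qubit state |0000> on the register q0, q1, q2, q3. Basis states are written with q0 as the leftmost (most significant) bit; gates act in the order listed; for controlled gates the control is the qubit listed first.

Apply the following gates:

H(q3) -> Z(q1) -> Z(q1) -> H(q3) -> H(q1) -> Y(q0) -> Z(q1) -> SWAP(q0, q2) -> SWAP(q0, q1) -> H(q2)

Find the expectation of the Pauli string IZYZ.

The expectation value of IZYZ is 0. Key observation: the block from step 1 through step 4 cancels to the identity and can be dropped.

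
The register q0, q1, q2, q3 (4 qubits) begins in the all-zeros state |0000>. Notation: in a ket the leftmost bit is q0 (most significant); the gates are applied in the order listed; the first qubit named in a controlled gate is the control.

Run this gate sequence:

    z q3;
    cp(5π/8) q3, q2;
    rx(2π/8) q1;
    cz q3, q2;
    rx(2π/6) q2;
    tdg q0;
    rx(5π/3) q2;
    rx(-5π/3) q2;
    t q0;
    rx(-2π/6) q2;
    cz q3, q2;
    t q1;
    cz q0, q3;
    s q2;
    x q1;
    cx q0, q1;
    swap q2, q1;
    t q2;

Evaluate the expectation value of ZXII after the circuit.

The observable ZXII averages to 0. Key observation: the block from step 4 through step 11 cancels to the identity and can be dropped.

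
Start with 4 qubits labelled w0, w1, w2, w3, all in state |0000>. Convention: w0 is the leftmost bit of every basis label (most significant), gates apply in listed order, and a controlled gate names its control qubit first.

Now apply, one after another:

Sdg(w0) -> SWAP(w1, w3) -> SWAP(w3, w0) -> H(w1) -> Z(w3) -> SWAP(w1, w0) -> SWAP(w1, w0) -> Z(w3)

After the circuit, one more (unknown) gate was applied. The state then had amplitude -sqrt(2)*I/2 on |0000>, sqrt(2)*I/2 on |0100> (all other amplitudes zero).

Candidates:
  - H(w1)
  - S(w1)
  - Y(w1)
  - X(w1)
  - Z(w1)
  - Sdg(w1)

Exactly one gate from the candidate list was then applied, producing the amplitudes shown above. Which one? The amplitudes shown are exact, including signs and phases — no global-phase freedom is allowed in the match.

The unique candidate consistent with the amplitudes is Y(w1). Key observation: gates 5-8 undo each other exactly, leaving only the rest of the circuit to track.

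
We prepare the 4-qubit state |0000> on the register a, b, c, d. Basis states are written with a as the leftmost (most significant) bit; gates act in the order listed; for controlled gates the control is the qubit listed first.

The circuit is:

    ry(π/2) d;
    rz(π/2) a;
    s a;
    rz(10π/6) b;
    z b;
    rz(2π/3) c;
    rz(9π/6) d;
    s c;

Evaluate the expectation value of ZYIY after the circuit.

In the final state, ZYIY has expectation 0.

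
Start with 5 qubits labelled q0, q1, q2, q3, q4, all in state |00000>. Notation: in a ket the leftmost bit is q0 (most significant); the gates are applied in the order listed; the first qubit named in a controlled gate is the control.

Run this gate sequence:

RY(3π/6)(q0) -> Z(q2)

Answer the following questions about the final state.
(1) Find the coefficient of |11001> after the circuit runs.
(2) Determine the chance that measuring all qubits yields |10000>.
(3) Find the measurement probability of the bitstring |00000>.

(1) The amplitude on |11001> is 0.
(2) The probability of measuring |10000> is 1/2.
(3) Outcome |00000> occurs with probability 1/2.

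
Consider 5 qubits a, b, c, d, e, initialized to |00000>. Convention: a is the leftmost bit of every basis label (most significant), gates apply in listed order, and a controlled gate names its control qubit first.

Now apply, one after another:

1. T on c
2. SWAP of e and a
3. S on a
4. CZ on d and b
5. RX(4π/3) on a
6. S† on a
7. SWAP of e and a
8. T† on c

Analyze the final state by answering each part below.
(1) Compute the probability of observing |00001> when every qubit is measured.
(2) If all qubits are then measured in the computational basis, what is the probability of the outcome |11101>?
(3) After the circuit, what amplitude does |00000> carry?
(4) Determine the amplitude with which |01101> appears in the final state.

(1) The probability of measuring |00001> is 3/4.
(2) The probability of measuring |11101> is 0.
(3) The amplitude on |00000> is -1/2.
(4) The amplitude on |01101> is 0.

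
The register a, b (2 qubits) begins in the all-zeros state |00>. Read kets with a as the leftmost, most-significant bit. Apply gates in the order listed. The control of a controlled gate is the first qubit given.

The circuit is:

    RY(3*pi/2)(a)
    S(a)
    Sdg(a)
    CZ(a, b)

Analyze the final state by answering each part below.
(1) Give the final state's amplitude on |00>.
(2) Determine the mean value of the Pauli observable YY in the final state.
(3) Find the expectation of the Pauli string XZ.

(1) The amplitude on |00> is -sqrt(2)/2. Key observation: gates 2-3 undo each other exactly, leaving only the rest of the circuit to track.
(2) The observable YY averages to 0.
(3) The expectation value of XZ is -1.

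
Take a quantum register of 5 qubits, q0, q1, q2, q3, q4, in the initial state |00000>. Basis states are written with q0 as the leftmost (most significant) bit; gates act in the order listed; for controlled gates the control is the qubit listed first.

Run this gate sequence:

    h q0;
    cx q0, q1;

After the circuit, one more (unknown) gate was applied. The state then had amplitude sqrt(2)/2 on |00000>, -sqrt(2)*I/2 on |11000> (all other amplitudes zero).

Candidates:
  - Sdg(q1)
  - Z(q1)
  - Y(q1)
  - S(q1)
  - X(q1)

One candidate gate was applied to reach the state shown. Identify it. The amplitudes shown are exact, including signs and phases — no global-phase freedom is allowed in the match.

The unique candidate consistent with the amplitudes is Sdg(q1).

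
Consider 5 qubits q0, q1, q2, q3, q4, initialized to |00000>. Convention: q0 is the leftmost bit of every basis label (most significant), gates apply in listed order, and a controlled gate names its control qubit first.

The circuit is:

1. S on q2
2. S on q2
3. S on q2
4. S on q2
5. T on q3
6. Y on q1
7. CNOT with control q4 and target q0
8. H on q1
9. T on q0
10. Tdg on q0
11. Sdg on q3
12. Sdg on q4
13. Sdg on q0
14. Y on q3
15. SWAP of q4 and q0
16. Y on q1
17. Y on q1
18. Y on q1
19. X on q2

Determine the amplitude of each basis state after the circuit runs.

The final amplitudes are -sqrt(2)*I/2 on |00110>, -sqrt(2)*I/2 on |01110>, and 0 on every other basis state. Key observation: gates 1-4 undo each other exactly, leaving only the rest of the circuit to track.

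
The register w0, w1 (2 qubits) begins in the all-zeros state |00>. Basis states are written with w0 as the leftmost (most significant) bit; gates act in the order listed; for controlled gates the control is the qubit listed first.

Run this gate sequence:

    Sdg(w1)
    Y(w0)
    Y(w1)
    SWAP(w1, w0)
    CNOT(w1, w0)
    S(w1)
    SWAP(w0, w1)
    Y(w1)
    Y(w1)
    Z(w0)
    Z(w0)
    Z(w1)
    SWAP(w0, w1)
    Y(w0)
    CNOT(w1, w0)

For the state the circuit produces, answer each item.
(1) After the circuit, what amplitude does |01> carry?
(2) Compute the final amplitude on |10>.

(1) |01> carries amplitude 1 in the final state.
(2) The final state's coefficient on |10> equals 0.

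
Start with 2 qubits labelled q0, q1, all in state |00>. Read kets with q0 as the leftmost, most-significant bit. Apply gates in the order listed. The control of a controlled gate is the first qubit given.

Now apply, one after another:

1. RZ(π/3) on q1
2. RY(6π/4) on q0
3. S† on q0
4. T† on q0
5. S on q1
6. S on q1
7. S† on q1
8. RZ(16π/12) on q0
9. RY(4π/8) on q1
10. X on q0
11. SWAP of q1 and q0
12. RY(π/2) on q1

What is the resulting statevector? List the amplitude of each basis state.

The final amplitudes are sqrt(2)*(-exp(3*I*pi/4) - exp(I*pi/6))/4 on |00>, sqrt(2)*(-exp(3*I*pi/4) + exp(I*pi/6))/4 on |01>, sqrt(2)*(-exp(3*I*pi/4) - exp(I*pi/6))/4 on |10>, sqrt(2)*(-exp(3*I*pi/4) + exp(I*pi/6))/4 on |11>.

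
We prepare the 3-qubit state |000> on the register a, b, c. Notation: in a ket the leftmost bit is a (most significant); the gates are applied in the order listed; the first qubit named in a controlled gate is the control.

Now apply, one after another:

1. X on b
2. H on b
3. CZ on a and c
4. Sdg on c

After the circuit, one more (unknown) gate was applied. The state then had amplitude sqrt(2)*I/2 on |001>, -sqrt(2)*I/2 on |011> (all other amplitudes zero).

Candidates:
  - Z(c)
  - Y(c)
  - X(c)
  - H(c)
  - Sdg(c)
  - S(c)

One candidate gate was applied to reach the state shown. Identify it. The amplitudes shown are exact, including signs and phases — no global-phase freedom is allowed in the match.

The applied gate was Y(c).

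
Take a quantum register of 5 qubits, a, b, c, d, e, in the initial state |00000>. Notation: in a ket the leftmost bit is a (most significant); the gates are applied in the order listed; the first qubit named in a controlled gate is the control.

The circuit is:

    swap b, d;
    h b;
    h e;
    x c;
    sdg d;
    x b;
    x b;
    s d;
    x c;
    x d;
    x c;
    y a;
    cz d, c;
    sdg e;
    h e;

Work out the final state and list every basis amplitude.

After the circuit, the state carries amplitude sqrt(2)*(-1 - I)/4 on |10110>, sqrt(2)*(1 - I)/4 on |10111>, sqrt(2)*(-1 - I)/4 on |11110>, sqrt(2)*(1 - I)/4 on |11111>, and 0 on every other basis state. Key observation: the block from step 4 through step 9 cancels to the identity and can be dropped.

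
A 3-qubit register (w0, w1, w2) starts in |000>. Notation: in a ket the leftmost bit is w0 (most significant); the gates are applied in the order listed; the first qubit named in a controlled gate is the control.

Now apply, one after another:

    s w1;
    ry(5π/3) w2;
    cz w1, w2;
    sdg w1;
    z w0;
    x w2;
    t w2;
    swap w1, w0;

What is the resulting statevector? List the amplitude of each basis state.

The resulting statevector has amplitude 1/2 on |000>, -sqrt(3)*exp(I*pi/4)/2 on |001>, and 0 on every other basis state.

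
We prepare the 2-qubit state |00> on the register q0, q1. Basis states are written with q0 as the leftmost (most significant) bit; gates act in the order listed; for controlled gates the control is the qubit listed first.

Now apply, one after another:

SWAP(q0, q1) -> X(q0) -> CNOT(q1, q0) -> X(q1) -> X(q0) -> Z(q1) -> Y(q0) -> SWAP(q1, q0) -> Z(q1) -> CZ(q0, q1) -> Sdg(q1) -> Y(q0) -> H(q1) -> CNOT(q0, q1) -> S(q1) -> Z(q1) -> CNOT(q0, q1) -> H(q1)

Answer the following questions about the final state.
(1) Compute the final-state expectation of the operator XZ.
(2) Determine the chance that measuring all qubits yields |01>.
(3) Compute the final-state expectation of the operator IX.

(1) The expectation value of XZ is 0.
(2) A full measurement returns |01> with probability 1/2.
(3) The observable IX averages to 0.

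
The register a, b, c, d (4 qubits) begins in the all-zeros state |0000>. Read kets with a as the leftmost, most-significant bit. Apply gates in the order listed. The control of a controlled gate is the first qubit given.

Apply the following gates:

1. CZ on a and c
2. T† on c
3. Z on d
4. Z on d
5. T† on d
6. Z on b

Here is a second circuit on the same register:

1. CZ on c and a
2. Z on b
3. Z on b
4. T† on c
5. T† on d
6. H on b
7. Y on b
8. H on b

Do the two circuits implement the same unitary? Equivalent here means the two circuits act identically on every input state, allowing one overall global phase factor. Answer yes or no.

No — the two circuits implement different unitaries, even allowing a global phase.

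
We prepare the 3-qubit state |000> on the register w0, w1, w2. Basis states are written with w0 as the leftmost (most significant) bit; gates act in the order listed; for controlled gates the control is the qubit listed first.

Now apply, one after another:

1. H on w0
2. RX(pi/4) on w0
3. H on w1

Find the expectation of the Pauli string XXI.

In the final state, XXI has expectation 1.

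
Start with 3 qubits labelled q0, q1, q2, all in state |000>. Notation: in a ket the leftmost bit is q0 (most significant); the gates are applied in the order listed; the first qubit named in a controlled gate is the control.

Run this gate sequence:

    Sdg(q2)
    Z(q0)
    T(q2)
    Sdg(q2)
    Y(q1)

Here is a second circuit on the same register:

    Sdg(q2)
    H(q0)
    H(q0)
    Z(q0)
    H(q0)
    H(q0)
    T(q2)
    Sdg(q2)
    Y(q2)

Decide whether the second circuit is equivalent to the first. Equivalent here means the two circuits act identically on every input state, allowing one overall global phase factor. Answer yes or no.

No, they are not equivalent — no single phase factor reconciles the two unitaries.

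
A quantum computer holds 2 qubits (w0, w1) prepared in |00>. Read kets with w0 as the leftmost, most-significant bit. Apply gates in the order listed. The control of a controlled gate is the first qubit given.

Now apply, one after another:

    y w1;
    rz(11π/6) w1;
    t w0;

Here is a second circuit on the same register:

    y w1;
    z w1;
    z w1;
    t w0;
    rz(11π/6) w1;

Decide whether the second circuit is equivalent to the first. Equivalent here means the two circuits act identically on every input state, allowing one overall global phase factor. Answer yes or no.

Yes — the two circuits implement the same unitary up to a global phase.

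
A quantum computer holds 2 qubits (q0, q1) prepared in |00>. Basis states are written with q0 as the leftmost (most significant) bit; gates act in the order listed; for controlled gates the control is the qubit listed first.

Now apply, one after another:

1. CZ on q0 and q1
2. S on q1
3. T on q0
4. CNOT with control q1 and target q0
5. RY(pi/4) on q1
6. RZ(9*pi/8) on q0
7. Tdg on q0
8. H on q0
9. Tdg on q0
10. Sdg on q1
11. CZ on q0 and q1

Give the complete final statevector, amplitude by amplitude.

The final amplitudes are -sqrt(2*sqrt(2) + 4)*exp(7*I*pi/16)/4 on |00>, sqrt(4 - 2*sqrt(2))*exp(15*I*pi/16)/4 on |01>, -sqrt(2*sqrt(2) + 4)*exp(3*I*pi/16)/4 on |10>, -sqrt(4 - 2*sqrt(2))*exp(11*I*pi/16)/4 on |11>.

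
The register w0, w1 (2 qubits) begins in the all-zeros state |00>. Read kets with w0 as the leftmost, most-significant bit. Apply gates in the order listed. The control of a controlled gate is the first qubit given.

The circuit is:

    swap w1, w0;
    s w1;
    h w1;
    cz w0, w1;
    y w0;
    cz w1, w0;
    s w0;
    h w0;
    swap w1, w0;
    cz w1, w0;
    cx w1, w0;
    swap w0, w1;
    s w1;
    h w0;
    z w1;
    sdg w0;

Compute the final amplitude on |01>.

The amplitude on |01> is -sqrt(2)*I/2.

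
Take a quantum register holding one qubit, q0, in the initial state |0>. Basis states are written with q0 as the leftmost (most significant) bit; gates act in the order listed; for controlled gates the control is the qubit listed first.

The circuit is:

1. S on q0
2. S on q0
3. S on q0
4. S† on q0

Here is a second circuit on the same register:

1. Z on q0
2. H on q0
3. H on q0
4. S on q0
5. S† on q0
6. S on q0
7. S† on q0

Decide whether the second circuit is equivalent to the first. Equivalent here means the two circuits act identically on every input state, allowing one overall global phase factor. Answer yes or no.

Yes, they are equivalent — the unitaries differ by at most a global phase.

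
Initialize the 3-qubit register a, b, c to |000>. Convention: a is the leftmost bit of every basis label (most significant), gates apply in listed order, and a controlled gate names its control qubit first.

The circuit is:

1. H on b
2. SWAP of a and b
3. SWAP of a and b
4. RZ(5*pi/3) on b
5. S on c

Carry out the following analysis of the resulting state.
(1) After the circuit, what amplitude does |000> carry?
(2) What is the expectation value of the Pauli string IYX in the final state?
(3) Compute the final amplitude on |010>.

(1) |000> carries amplitude -sqrt(2)*exp(I*pi/6)/2 in the final state. Key observation: the block from step 2 through step 3 cancels to the identity and can be dropped.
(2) In the final state, IYX has expectation 0.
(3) |010> carries amplitude sqrt(2)*exp(5*I*pi/6)/2 in the final state.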